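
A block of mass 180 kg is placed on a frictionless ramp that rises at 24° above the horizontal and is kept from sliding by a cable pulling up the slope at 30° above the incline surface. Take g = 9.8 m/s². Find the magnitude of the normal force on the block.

Take axes along and perpendicular to the incline. Weight components: W sin 24° = 717.5 N down-slope, W cos 24° = 1611 N into the surface.
Along incline: T cos 30° = W sin 24° → T = 828.5 N.
Perpendicular: N = W cos 24° − T sin 30° = 1197 N.

N ≈ 1200 N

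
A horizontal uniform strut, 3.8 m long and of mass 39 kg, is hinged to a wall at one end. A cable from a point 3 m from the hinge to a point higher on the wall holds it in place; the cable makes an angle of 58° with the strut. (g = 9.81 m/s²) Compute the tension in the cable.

T ≈ 286 N

Take torques about the hinge: T sin 58° · 3 = 39×9.81×1.9 = 726.92 N·m.
So T = 726.92 / (0.8480 × 3) = 285.72 N.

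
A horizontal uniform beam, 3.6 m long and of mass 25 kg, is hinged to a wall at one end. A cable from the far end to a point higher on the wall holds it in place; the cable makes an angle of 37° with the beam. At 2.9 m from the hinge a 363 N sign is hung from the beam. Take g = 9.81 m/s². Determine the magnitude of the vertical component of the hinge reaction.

|H_y| ≈ 193 N

Take torques about the hinge: T sin 37° · 3.6 = 25×9.81×1.8 + 363×2.9 = 1494.2 N·m.
So T = 1494.2 / (0.6018 × 3.6) = 689.65 N.
ΣF_y = 0: H_y = (25×9.81 + 363) − T sin 37° = 608.25 − 415.04 = 193.21 N.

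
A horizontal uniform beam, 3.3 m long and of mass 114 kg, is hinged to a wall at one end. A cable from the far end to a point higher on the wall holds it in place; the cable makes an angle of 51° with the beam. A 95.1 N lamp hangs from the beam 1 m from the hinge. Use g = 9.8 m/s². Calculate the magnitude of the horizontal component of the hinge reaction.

H_x ≈ 476 N

Take torques about the hinge: T sin 51° · 3.3 = 114×9.8×1.65 + 95.1×1 = 1938.5 N·m.
So T = 1938.5 / (0.7771 × 3.3) = 755.87 N.
ΣF_x = 0: H_x = T cos 51° = 475.68 N.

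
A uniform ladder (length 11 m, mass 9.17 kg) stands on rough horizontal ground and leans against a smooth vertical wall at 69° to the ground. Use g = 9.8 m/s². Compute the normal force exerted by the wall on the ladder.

N_wall ≈ 17.2 N

Torques about the foot: N_wall · 11 sin 69° = 9.17×9.8×5.5 cos 69° → N_wall = 17.248 N.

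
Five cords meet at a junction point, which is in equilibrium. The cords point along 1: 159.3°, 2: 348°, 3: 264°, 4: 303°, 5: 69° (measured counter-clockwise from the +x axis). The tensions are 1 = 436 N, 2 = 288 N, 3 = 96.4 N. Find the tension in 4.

Resolve: ΣF_x = 436 cos 159.3° + 288 cos 348° + 96.4 cos 264° + T_4 cos 303° + T_5 cos 69° = 0.
        ΣF_y = 436 sin 159.3° + 288 sin 348° + 96.4 sin 264° + T_4 sin 303° + T_5 sin 69° = 0.
The known terms sum to (-136.2, -1.635) N, so 0.5446 T_4 + 0.3584 T_5 = 136.2 and -0.8387 T_4 + 0.9336 T_5 = 1.635.
Solving simultaneously: T_4 = 156.5 N, T_5 = 142.3 N.

T_4 ≈ 156 N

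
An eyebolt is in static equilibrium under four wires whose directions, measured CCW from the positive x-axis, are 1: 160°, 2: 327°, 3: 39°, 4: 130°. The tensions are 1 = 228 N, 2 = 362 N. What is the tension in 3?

T_3 ≈ 8.16 N

Resolve: ΣF_x = 228 cos 160° + 362 cos 327° + T_3 cos 39° + T_4 cos 130° = 0.
        ΣF_y = 228 sin 160° + 362 sin 327° + T_3 sin 39° + T_4 sin 130° = 0.
The known terms sum to (89.35, -119.2) N, so 0.7771 T_3 − 0.6428 T_4 = -89.35 and 0.6293 T_3 + 0.7660 T_4 = 119.2.
Solving simultaneously: T_3 = 8.163 N, T_4 = 148.9 N.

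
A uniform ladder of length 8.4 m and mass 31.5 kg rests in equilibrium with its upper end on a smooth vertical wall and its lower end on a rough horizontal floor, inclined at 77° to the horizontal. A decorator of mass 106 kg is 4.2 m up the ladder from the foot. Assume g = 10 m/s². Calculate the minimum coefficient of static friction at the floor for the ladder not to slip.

ΣF_y = 0: N_floor = 31.5×10 + 106×10 = 1375 N.
Torques about the foot: N_wall · 8.4 sin 77° = 31.5×10×4.2 cos 77° + 106×10×4.2 cos 77° → N_wall = 158.72 N.
ΣF_x = 0: f_floor = N_wall = 158.72 N.
μ_min = f_floor / N_floor = 158.72 / 1375 = 0.1154.

μ_min ≈ 0.115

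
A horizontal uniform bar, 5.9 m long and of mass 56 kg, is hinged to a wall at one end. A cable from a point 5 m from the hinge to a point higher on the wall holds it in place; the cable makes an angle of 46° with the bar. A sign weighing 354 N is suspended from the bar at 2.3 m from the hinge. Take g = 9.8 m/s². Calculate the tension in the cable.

Take torques about the hinge: T sin 46° · 5 = 56×9.8×2.95 + 354×2.3 = 2433.2 N·m.
So T = 2433.2 / (0.7193 × 5) = 676.5 N.

T ≈ 676 N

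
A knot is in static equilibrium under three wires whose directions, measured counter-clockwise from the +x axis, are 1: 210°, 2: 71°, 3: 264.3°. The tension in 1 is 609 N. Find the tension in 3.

Resolve: ΣF_x = 609 cos 210° + T_2 cos 71° + T_3 cos 264.3° = 0.
        ΣF_y = 609 sin 210° + T_2 sin 71° + T_3 sin 264.3° = 0.
The known terms sum to (-527.4, -304.5) N, so 0.3256 T_2 − 0.0993 T_3 = 527.4 and 0.9455 T_2 − 0.9951 T_3 = 304.5.
Solving simultaneously: T_2 = 2150 N, T_3 = 1737 N.

T_3 ≈ 1740 N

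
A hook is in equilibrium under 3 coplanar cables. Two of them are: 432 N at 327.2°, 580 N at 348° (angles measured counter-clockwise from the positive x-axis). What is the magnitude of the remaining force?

Sum the known components: ΣF_x = 930.5 N, ΣF_y = -354.6 N.
For equilibrium the remaining force must supply (−ΣF_x, −ΣF_y) = (-930.5, 354.6) N.
Magnitude = √((-930.5)² + (354.6)²) = 995.7 N; direction = atan2(354.6, -930.5) = 159.1°.

F ≈ 996 N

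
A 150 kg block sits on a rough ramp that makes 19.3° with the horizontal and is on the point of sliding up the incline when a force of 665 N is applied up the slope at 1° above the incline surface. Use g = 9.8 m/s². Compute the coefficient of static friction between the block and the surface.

μ ≈ 0.130

On the verge of sliding up the incline, friction is at its maximum μN and acts down the slope.
Perpendicular to incline: N = W cos 19.3° − P sin 1° = 1387 − 11.61 = 1376 N.
Along incline: P cos 1° − μN = W sin 19.3° → μ = −(W sin 19.3° − P cos 1°) / N = 0.1301.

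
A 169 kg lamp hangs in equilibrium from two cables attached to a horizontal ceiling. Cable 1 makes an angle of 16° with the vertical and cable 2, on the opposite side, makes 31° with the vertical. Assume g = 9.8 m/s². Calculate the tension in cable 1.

T_1 ≈ 1170 N

Angles from the horizontal: cable 1 is 90° − 16° = 74°, cable 2 is 90° − 31° = 59°.
Weight W = 169 × 9.8 = 1656 N acts straight down.
Horizontal: T_1 cos 74° = T_2 cos 59°  →  T_2 = 0.5352 T_1.
Vertical: T_1 sin 74° + T_2 sin 59° = 1656.
Substituting the horizontal relation into the vertical equation gives 1.42 T_1 = 1656, so T_1 = 1166 N.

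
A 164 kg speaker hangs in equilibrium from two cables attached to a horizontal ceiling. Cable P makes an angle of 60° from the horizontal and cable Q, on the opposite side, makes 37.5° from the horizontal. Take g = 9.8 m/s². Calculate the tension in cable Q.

T_Q ≈ 811 N

Weight W = 164 × 9.8 = 1607 N acts straight down.
Horizontal: T_P cos 60° = T_Q cos 37.5°  →  T_P = 1.587 T_Q.
Vertical: T_P sin 60° + T_Q sin 37.5° = 1607.
Substituting the horizontal relation into the vertical equation gives 1.983 T_Q = 1607, so T_Q = 810.5 N.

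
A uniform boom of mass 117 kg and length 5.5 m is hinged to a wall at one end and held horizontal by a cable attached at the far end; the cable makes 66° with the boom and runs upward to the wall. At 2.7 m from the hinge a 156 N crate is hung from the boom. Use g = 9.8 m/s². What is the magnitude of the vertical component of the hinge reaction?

|H_y| ≈ 653 N

Take torques about the hinge: T sin 66° · 5.5 = 117×9.8×2.75 + 156×2.7 = 3574.4 N·m.
So T = 3574.4 / (0.9135 × 5.5) = 711.38 N.
ΣF_y = 0: H_y = (117×9.8 + 156) − T sin 66° = 1302.6 − 649.88 = 652.72 N.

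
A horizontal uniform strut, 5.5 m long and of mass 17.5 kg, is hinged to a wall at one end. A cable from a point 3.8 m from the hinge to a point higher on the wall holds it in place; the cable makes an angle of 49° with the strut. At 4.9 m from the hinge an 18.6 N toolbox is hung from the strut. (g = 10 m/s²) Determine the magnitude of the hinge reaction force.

|H| ≈ 138 N

Take torques about the hinge: T sin 49° · 3.8 = 17.5×10×2.75 + 18.6×4.9 = 572.39 N·m.
So T = 572.39 / (0.7547 × 3.8) = 199.59 N.
ΣF_x = 0: H_x = T cos 49° = 130.94 N.
ΣF_y = 0: H_y = (17.5×10 + 18.6) − T sin 49° = 193.6 − 150.63 = 42.971 N.
|H| = √(H_x² + H_y²) = √((130.94)² + (42.971)²) = 137.81 N.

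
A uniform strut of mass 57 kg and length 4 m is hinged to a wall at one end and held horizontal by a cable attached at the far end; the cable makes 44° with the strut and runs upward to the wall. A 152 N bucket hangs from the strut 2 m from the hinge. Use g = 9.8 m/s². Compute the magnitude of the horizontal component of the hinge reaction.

H_x ≈ 368 N

Take torques about the hinge: T sin 44° · 4 = 57×9.8×2 + 152×2 = 1421.2 N·m.
So T = 1421.2 / (0.6947 × 4) = 511.47 N.
ΣF_x = 0: H_x = T cos 44° = 367.92 N.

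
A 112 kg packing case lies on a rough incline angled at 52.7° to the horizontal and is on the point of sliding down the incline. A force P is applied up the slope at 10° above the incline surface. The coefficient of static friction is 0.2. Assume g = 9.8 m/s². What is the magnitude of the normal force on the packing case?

On the verge of sliding down the incline, friction equals μN and acts up the slope.
Perpendicular: N + P sin 10° = W cos 52.7° = 665.1 N.
Along incline: P cos 10° + μN = W sin 52.7° with W sin 52.7° = 873.1 N.
Solving the pair for P and N: P = 779 N, N = 529.9 N (and f = μN = 106 N).

N ≈ 530 N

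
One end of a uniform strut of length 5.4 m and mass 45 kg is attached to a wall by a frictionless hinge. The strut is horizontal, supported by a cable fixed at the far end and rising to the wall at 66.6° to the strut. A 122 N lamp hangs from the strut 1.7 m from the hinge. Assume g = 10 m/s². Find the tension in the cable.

T ≈ 287 N

Take torques about the hinge: T sin 66.6° · 5.4 = 45×10×2.7 + 122×1.7 = 1422.4 N·m.
So T = 1422.4 / (0.9178 × 5.4) = 287.01 N.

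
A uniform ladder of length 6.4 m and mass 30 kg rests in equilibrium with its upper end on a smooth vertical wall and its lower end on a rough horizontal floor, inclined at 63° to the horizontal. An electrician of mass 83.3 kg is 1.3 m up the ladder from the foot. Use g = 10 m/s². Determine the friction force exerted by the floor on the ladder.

f ≈ 163 N

Torques about the foot: N_wall · 6.4 sin 63° = 30×10×3.2 cos 63° + 83.3×10×1.3 cos 63° → N_wall = 162.64 N.
ΣF_x = 0: f_floor = N_wall = 162.64 N.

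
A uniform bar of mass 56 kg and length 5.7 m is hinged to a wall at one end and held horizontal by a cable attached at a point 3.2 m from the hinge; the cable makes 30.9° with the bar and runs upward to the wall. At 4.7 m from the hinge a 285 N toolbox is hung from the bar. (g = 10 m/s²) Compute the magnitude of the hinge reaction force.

Take torques about the hinge: T sin 30.9° · 3.2 = 56×10×2.85 + 285×4.7 = 2935.5 N·m.
So T = 2935.5 / (0.5135 × 3.2) = 1786.3 N.
ΣF_x = 0: H_x = T cos 30.9° = 1532.8 N.
ΣF_y = 0: H_y = (56×10 + 285) − T sin 30.9° = 845 − 917.34 = -72.344 N.
|H| = √(H_x² + H_y²) = √((1532.8)² + (-72.344)²) = 1534.5 N.

|H| ≈ 1530 N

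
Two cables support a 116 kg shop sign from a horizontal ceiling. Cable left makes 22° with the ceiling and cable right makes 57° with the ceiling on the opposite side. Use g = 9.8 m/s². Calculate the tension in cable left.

Weight W = 116 × 9.8 = 1137 N acts straight down.
Horizontal: T_left cos 22° = T_right cos 57°  →  T_right = 1.702 T_left.
Vertical: T_left sin 22° + T_right sin 57° = 1137.
Substituting the horizontal relation into the vertical equation gives 1.802 T_left = 1137, so T_left = 630.7 N.

T_left ≈ 631 N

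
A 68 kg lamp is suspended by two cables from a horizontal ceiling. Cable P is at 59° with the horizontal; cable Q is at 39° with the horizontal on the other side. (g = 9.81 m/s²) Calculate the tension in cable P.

Weight W = 68 × 9.81 = 667.1 N acts straight down.
Horizontal: T_P cos 59° = T_Q cos 39°  →  T_Q = 0.6627 T_P.
Vertical: T_P sin 59° + T_Q sin 39° = 667.1.
Substituting the horizontal relation into the vertical equation gives 1.274 T_P = 667.1, so T_P = 523.5 N.

T_P ≈ 524 N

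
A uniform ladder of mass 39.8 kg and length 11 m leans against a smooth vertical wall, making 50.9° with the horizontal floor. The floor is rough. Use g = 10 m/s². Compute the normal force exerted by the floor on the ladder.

ΣF_y = 0: N_floor = 39.8×10 = 398 N.

N_floor ≈ 398 N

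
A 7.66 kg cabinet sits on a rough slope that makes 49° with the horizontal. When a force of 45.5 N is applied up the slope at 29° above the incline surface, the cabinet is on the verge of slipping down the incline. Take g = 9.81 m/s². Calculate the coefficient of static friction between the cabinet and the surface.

On the verge of sliding down the incline, friction is at its maximum μN and acts up the slope.
Perpendicular to incline: N = W cos 49° − P sin 29° = 49.3 − 22.06 = 27.24 N.
Along incline: P cos 29° + μN = W sin 49° → μ = (W sin 49° − P cos 29°) / N = 0.621.

μ ≈ 0.621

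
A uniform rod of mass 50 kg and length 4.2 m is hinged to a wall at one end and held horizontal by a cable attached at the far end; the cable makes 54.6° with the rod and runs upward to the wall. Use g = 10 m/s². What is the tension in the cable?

T ≈ 307 N

Take torques about the hinge: T sin 54.6° · 4.2 = 50×10×2.1 = 1050 N·m.
So T = 1050 / (0.8151 × 4.2) = 306.7 N.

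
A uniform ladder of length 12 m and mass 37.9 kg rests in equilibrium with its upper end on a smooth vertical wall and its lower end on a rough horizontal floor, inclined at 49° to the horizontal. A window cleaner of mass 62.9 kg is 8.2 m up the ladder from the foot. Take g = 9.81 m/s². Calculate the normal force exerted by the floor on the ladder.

ΣF_y = 0: N_floor = 37.9×9.81 + 62.9×9.81 = 988.85 N.

N_floor ≈ 989 N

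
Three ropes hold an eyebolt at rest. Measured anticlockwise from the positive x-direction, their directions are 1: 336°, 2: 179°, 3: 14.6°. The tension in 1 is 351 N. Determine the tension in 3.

T_3 ≈ 510 N

Resolve: ΣF_x = 351 cos 336° + T_2 cos 179° + T_3 cos 14.6° = 0.
        ΣF_y = 351 sin 336° + T_2 sin 179° + T_3 sin 14.6° = 0.
The known terms sum to (320.7, -142.8) N, so -0.9998 T_2 + 0.9677 T_3 = -320.7 and 0.0175 T_2 + 0.2521 T_3 = 142.8.
Solving simultaneously: T_2 = 814.3 N, T_3 = 510 N.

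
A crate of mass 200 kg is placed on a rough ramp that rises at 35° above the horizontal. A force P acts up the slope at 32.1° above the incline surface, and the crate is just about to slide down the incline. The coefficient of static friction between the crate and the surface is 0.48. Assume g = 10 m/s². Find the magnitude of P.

P ≈ 609 N

On the verge of sliding down the incline, friction equals μN and acts up the slope.
Perpendicular: N + P sin 32.1° = W cos 35° = 1638 N.
Along incline: P cos 32.1° + μN = W sin 35° with W sin 35° = 1147 N.
Solving the pair for P and N: P = 609.4 N, N = 1314 N (and f = μN = 631 N).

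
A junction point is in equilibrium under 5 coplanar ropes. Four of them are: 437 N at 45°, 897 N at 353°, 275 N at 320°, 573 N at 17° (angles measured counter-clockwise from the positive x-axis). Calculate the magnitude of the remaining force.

F ≈ 1970 N

Sum the known components: ΣF_x = 1958 N, ΣF_y = 190.5 N.
For equilibrium the remaining force must supply (−ΣF_x, −ΣF_y) = (-1958, -190.5) N.
Magnitude = √((-1958)² + (-190.5)²) = 1967 N; direction = atan2(-190.5, -1958) = 185.6°.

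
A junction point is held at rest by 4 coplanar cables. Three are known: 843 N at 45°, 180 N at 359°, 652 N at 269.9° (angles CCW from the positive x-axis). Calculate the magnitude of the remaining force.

F ≈ 777 N

Sum the known components: ΣF_x = 774.9 N, ΣF_y = -59.05 N.
For equilibrium the remaining force must supply (−ΣF_x, −ΣF_y) = (-774.9, 59.05) N.
Magnitude = √((-774.9)² + (59.05)²) = 777.2 N; direction = atan2(59.05, -774.9) = 175.6°.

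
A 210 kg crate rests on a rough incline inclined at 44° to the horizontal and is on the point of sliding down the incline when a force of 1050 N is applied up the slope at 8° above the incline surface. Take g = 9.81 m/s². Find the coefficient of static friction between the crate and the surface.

μ ≈ 0.293

On the verge of sliding down the incline, friction is at its maximum μN and acts up the slope.
Perpendicular to incline: N = W cos 44° − P sin 8° = 1482 − 146.1 = 1336 N.
Along incline: P cos 8° + μN = W sin 44° → μ = (W sin 44° − P cos 8°) / N = 0.2929.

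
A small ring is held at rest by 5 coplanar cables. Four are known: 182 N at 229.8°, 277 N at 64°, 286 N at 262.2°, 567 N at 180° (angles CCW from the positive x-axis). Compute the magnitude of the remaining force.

Sum the known components: ΣF_x = -601.9 N, ΣF_y = -173.4 N.
For equilibrium the remaining force must supply (−ΣF_x, −ΣF_y) = (601.9, 173.4) N.
Magnitude = √((601.9)² + (173.4)²) = 626.3 N; direction = atan2(173.4, 601.9) = 16.1°.

F ≈ 626 N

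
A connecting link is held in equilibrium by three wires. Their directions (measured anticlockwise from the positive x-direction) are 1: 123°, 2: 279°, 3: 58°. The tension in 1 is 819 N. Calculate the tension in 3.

Resolve: ΣF_x = 819 cos 123° + T_2 cos 279° + T_3 cos 58° = 0.
        ΣF_y = 819 sin 123° + T_2 sin 279° + T_3 sin 58° = 0.
The known terms sum to (-446.1, 686.9) N, so 0.1564 T_2 + 0.5299 T_3 = 446.1 and -0.9877 T_2 + 0.8480 T_3 = -686.9.
Solving simultaneously: T_2 = 1131 N, T_3 = 507.8 N.

T_3 ≈ 508 N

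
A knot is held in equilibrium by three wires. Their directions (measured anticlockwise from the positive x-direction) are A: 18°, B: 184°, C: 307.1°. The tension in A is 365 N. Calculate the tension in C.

Resolve: ΣF_x = 365 cos 18° + T_B cos 184° + T_C cos 307.1° = 0.
        ΣF_y = 365 sin 18° + T_B sin 184° + T_C sin 307.1° = 0.
The known terms sum to (347.1, 112.8) N, so -0.9976 T_B + 0.6032 T_C = -347.1 and -0.0698 T_B − 0.7976 T_C = -112.8.
Solving simultaneously: T_B = 411.7 N, T_C = 105.4 N.

T_C ≈ 105 N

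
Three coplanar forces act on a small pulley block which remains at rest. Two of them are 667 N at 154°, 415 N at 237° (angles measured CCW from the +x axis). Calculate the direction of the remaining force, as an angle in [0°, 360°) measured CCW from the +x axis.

θ ≈ 3.86°

Sum the known components: ΣF_x = -825.5 N, ΣF_y = -55.65 N.
For equilibrium the remaining force must supply (−ΣF_x, −ΣF_y) = (825.5, 55.65) N.
Magnitude = √((825.5)² + (55.65)²) = 827.4 N; direction = atan2(55.65, 825.5) = 3.9°.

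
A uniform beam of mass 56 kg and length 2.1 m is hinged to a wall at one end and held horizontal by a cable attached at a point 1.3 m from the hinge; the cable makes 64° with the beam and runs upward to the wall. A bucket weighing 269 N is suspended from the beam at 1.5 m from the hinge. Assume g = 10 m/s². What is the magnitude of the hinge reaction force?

|H| ≈ 378 N

Take torques about the hinge: T sin 64° · 1.3 = 56×10×1.05 + 269×1.5 = 991.5 N·m.
So T = 991.5 / (0.8988 × 1.3) = 848.57 N.
ΣF_x = 0: H_x = T cos 64° = 371.99 N.
ΣF_y = 0: H_y = (56×10 + 269) − T sin 64° = 829 − 762.69 = 66.308 N.
|H| = √(H_x² + H_y²) = √((371.99)² + (66.308)²) = 377.85 N.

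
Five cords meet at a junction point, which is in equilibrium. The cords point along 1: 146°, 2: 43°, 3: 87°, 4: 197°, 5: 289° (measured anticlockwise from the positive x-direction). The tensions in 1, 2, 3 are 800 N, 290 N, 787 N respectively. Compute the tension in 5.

T_5 ≈ 1490 N

Resolve: ΣF_x = 800 cos 146° + 290 cos 43° + 787 cos 87° + T_4 cos 197° + T_5 cos 289° = 0.
        ΣF_y = 800 sin 146° + 290 sin 43° + 787 sin 87° + T_4 sin 197° + T_5 sin 289° = 0.
The known terms sum to (-409.9, 1431) N, so -0.9563 T_4 + 0.3256 T_5 = 409.9 and -0.2924 T_4 − 0.9455 T_5 = -1431.
Solving simultaneously: T_4 = 78.34 N, T_5 = 1489 N.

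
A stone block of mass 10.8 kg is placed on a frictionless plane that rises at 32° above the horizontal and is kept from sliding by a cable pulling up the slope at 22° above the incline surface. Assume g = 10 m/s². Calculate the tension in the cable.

T ≈ 61.7 N

Take axes along and perpendicular to the incline. Weight components: W sin 32° = 57.23 N down-slope, W cos 32° = 91.59 N into the surface.
Along incline: T cos 22° = W sin 32° → T = 61.73 N.
Perpendicular: N = W cos 32° − T sin 22° = 68.47 N.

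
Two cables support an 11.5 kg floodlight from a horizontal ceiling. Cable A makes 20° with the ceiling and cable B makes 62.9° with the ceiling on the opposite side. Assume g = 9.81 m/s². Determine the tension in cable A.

T_A ≈ 51.8 N

Weight W = 11.5 × 9.81 = 112.8 N acts straight down.
Horizontal: T_A cos 20° = T_B cos 62.9°  →  T_B = 2.063 T_A.
Vertical: T_A sin 20° + T_B sin 62.9° = 112.8.
Substituting the horizontal relation into the vertical equation gives 2.178 T_A = 112.8, so T_A = 51.79 N.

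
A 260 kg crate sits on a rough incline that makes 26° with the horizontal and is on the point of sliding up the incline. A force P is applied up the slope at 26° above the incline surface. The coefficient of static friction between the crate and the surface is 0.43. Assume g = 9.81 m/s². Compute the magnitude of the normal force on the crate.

N ≈ 1440 N

On the verge of sliding up the incline, friction equals μN and acts down the slope.
Perpendicular: N + P sin 26° = W cos 26° = 2292 N.
Along incline: P cos 26° = W sin 26° + μN  with W sin 26° = 1118 N.
Solving the pair for P and N: P = 1935 N, N = 1444 N (and f = μN = 621 N).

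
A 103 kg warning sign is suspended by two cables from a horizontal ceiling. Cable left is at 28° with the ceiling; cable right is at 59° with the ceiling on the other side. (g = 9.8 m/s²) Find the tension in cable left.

T_left ≈ 521 N

Weight W = 103 × 9.8 = 1009 N acts straight down.
Horizontal: T_left cos 28° = T_right cos 59°  →  T_right = 1.714 T_left.
Vertical: T_left sin 28° + T_right sin 59° = 1009.
Substituting the horizontal relation into the vertical equation gives 1.939 T_left = 1009, so T_left = 520.6 N.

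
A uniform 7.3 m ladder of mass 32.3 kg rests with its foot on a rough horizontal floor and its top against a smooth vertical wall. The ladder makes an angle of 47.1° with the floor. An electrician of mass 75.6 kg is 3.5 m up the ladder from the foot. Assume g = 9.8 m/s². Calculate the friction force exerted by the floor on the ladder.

Torques about the foot: N_wall · 7.3 sin 47.1° = 32.3×9.8×3.65 cos 47.1° + 75.6×9.8×3.5 cos 47.1° → N_wall = 477.16 N.
ΣF_x = 0: f_floor = N_wall = 477.16 N.

f ≈ 477 N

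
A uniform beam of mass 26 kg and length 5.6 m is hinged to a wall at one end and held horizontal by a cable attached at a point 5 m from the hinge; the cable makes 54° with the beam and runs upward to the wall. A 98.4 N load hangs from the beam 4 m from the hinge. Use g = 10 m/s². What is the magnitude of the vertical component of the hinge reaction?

Take torques about the hinge: T sin 54° · 5 = 26×10×2.8 + 98.4×4 = 1121.6 N·m.
So T = 1121.6 / (0.8090 × 5) = 277.27 N.
ΣF_y = 0: H_y = (26×10 + 98.4) − T sin 54° = 358.4 − 224.32 = 134.08 N.

|H_y| ≈ 134 N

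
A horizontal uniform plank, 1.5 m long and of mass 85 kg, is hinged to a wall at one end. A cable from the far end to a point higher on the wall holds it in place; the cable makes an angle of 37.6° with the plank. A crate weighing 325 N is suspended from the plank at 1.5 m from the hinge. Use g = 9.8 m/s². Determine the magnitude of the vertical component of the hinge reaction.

|H_y| ≈ 416 N

Take torques about the hinge: T sin 37.6° · 1.5 = 85×9.8×0.75 + 325×1.5 = 1112.2 N·m.
So T = 1112.2 / (0.6101 × 1.5) = 1215.3 N.
ΣF_y = 0: H_y = (85×9.8 + 325) − T sin 37.6° = 1158 − 741.5 = 416.5 N.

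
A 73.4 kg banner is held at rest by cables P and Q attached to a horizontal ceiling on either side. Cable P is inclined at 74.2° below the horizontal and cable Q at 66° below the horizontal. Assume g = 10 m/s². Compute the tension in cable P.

T_P ≈ 466 N

Weight W = 73.4 × 10 = 734 N acts straight down.
Horizontal: T_P cos 74.2° = T_Q cos 66°  →  T_Q = 0.6694 T_P.
Vertical: T_P sin 74.2° + T_Q sin 66° = 734.
Substituting the horizontal relation into the vertical equation gives 1.574 T_P = 734, so T_P = 466.4 N.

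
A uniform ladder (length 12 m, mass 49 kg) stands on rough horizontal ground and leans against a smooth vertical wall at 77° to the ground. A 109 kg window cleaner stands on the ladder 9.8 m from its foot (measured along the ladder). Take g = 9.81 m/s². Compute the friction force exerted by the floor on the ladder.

Torques about the foot: N_wall · 12 sin 77° = 49×9.81×6 cos 77° + 109×9.81×9.8 cos 77° → N_wall = 257.09 N.
ΣF_x = 0: f_floor = N_wall = 257.09 N.

f ≈ 257 N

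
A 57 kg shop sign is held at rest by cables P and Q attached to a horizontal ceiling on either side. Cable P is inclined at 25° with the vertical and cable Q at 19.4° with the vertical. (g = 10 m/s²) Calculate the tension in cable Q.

Angles from the horizontal: cable P is 90° − 25° = 65°, cable Q is 90° − 19.4° = 70.6°.
Weight W = 57 × 10 = 570 N acts straight down.
Horizontal: T_P cos 65° = T_Q cos 70.6°  →  T_P = 0.786 T_Q.
Vertical: T_P sin 65° + T_Q sin 70.6° = 570.
Substituting the horizontal relation into the vertical equation gives 1.656 T_Q = 570, so T_Q = 344.3 N.

T_Q ≈ 344 N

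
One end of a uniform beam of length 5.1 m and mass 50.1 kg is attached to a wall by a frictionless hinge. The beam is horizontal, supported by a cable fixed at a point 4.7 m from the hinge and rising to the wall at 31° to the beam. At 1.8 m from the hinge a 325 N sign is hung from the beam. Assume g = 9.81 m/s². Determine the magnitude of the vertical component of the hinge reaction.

|H_y| ≈ 425 N

Take torques about the hinge: T sin 31° · 4.7 = 50.1×9.81×2.55 + 325×1.8 = 1838.3 N·m.
So T = 1838.3 / (0.5150 × 4.7) = 759.41 N.
ΣF_y = 0: H_y = (50.1×9.81 + 325) − T sin 31° = 816.48 − 391.12 = 425.36 N.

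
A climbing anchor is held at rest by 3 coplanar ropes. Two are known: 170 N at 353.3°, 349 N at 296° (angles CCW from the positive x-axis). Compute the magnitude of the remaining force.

Sum the known components: ΣF_x = 321.8 N, ΣF_y = -333.5 N.
For equilibrium the remaining force must supply (−ΣF_x, −ΣF_y) = (-321.8, 333.5) N.
Magnitude = √((-321.8)² + (333.5)²) = 463.5 N; direction = atan2(333.5, -321.8) = 134.0°.

F ≈ 463 N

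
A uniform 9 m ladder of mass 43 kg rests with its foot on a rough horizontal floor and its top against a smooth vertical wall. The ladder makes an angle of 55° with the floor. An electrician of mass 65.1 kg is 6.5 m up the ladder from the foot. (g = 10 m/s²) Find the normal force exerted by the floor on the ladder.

N_floor ≈ 1080 N

ΣF_y = 0: N_floor = 43×10 + 65.1×10 = 1081 N.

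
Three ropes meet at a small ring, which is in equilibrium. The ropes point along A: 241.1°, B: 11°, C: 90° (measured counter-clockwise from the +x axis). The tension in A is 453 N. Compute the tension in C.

T_C ≈ 354 N

Resolve: ΣF_x = 453 cos 241.1° + T_B cos 11° + T_C cos 90° = 0.
        ΣF_y = 453 sin 241.1° + T_B sin 11° + T_C sin 90° = 0.
The known terms sum to (-218.9, -396.6) N, so 0.9816 T_B + 0.0000 T_C = 218.9 and 0.1908 T_B + 1.0000 T_C = 396.6.
Solving simultaneously: T_B = 223 N, T_C = 354 N.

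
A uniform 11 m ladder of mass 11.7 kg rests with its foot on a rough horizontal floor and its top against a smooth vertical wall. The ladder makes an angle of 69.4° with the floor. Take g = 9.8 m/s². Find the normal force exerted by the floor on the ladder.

ΣF_y = 0: N_floor = 11.7×9.8 = 114.66 N.

N_floor ≈ 115 N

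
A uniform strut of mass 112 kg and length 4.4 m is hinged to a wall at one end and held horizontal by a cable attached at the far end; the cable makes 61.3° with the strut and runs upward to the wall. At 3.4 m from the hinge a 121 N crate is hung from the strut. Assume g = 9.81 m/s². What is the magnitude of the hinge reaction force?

Take torques about the hinge: T sin 61.3° · 4.4 = 112×9.81×2.2 + 121×3.4 = 2828.6 N·m.
So T = 2828.6 / (0.8771 × 4.4) = 732.9 N.
ΣF_x = 0: H_x = T cos 61.3° = 351.96 N.
ΣF_y = 0: H_y = (112×9.81 + 121) − T sin 61.3° = 1219.7 − 642.86 = 576.86 N.
|H| = √(H_x² + H_y²) = √((351.96)² + (576.86)²) = 675.75 N.

|H| ≈ 676 N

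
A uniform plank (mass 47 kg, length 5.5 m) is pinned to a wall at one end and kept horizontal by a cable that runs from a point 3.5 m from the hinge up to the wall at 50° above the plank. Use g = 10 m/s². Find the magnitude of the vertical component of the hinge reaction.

|H_y| ≈ 101 N

Take torques about the hinge: T sin 50° · 3.5 = 47×10×2.75 = 1292.5 N·m.
So T = 1292.5 / (0.7660 × 3.5) = 482.07 N.
ΣF_y = 0: H_y = (47×10) − T sin 50° = 470 − 369.29 = 100.71 N.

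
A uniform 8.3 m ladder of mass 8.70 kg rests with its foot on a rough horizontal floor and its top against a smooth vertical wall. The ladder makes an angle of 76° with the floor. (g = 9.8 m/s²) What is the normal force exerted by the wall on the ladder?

N_wall ≈ 10.6 N

Torques about the foot: N_wall · 8.3 sin 76° = 8.70×9.8×4.15 cos 76° → N_wall = 10.629 N.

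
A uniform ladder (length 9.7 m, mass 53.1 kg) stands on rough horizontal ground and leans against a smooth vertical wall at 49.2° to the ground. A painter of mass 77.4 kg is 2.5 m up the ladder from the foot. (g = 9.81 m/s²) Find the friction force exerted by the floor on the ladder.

f ≈ 394 N

Torques about the foot: N_wall · 9.7 sin 49.2° = 53.1×9.81×4.85 cos 49.2° + 77.4×9.81×2.5 cos 49.2° → N_wall = 393.74 N.
ΣF_x = 0: f_floor = N_wall = 393.74 N.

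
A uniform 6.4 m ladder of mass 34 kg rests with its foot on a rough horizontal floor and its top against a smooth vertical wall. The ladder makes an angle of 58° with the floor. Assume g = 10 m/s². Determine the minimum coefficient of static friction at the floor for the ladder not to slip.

μ_min ≈ 0.312

ΣF_y = 0: N_floor = 34×10 = 340 N.
Torques about the foot: N_wall · 6.4 sin 58° = 34×10×3.2 cos 58° → N_wall = 106.23 N.
ΣF_x = 0: f_floor = N_wall = 106.23 N.
μ_min = f_floor / N_floor = 106.23 / 340 = 0.3124.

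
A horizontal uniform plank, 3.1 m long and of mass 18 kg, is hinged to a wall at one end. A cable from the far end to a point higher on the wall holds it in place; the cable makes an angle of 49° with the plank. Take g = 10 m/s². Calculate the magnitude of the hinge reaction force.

|H| ≈ 119 N

Take torques about the hinge: T sin 49° · 3.1 = 18×10×1.55 = 279 N·m.
So T = 279 / (0.7547 × 3.1) = 119.25 N.
ΣF_x = 0: H_x = T cos 49° = 78.236 N.
ΣF_y = 0: H_y = (18×10) − T sin 49° = 180 − 90 = 90 N.
|H| = √(H_x² + H_y²) = √((78.236)² + (90)²) = 119.25 N.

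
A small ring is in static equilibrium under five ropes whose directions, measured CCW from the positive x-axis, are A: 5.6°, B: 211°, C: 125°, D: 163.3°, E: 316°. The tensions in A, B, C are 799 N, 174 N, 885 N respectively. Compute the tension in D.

T_D ≈ 1330 N

Resolve: ΣF_x = 799 cos 5.6° + 174 cos 211° + 885 cos 125° + T_D cos 163.3° + T_E cos 316° = 0.
        ΣF_y = 799 sin 5.6° + 174 sin 211° + 885 sin 125° + T_D sin 163.3° + T_E sin 316° = 0.
The known terms sum to (138.4, 713.3) N, so -0.9578 T_D + 0.7193 T_E = -138.4 and 0.2874 T_D − 0.6947 T_E = -713.3.
Solving simultaneously: T_D = 1328 N, T_E = 1576 N.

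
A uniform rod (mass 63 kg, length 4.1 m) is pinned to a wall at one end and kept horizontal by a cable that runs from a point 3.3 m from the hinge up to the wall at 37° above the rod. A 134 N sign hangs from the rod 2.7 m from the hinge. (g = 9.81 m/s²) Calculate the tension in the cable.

T ≈ 820 N

Take torques about the hinge: T sin 37° · 3.3 = 63×9.81×2.05 + 134×2.7 = 1628.8 N·m.
So T = 1628.8 / (0.6018 × 3.3) = 820.13 N.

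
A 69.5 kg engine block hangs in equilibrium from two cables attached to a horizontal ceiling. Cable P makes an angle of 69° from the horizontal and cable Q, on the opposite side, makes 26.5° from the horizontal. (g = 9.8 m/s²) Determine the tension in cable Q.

T_Q ≈ 245 N

Weight W = 69.5 × 9.8 = 681.1 N acts straight down.
Horizontal: T_P cos 69° = T_Q cos 26.5°  →  T_P = 2.497 T_Q.
Vertical: T_P sin 69° + T_Q sin 26.5° = 681.1.
Substituting the horizontal relation into the vertical equation gives 2.778 T_Q = 681.1, so T_Q = 245.2 N.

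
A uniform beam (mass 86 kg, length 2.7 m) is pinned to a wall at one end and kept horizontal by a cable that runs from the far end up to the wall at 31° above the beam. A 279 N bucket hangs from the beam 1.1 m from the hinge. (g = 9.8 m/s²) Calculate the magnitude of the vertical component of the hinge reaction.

|H_y| ≈ 587 N

Take torques about the hinge: T sin 31° · 2.7 = 86×9.8×1.35 + 279×1.1 = 1444.7 N·m.
So T = 1444.7 / (0.5150 × 2.7) = 1038.9 N.
ΣF_y = 0: H_y = (86×9.8 + 279) − T sin 31° = 1121.8 − 535.07 = 586.73 N.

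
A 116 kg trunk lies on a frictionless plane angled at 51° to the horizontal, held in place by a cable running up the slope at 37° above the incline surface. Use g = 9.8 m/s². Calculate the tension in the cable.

T ≈ 1110 N

Take axes along and perpendicular to the incline. Weight components: W sin 51° = 883.5 N down-slope, W cos 51° = 715.4 N into the surface.
Along incline: T cos 37° = W sin 51° → T = 1106 N.
Perpendicular: N = W cos 51° − T sin 37° = 49.68 N.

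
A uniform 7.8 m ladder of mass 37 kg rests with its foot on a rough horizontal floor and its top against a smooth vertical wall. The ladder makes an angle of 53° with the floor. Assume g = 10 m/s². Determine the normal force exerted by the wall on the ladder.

Torques about the foot: N_wall · 7.8 sin 53° = 37×10×3.9 cos 53° → N_wall = 139.41 N.

N_wall ≈ 139 N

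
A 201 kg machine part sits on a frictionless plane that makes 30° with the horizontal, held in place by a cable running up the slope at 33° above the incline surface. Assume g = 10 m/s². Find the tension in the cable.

Take axes along and perpendicular to the incline. Weight components: W sin 30° = 1005 N down-slope, W cos 30° = 1741 N into the surface.
Along incline: T cos 33° = W sin 30° → T = 1198 N.
Perpendicular: N = W cos 30° − T sin 33° = 1088 N.

T ≈ 1200 N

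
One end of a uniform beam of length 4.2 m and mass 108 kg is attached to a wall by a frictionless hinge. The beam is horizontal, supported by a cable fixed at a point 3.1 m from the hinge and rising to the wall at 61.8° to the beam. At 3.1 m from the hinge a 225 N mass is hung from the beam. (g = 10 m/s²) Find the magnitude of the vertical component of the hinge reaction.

Take torques about the hinge: T sin 61.8° · 3.1 = 108×10×2.1 + 225×3.1 = 2965.5 N·m.
So T = 2965.5 / (0.8813 × 3.1) = 1085.5 N.
ΣF_y = 0: H_y = (108×10 + 225) − T sin 61.8° = 1305 − 956.61 = 348.39 N.

|H_y| ≈ 348 N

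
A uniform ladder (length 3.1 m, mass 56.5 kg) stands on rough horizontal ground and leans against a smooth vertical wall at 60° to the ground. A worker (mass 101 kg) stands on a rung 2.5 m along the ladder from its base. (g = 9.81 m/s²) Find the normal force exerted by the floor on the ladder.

N_floor ≈ 1550 N

ΣF_y = 0: N_floor = 56.5×9.81 + 101×9.81 = 1545.1 N.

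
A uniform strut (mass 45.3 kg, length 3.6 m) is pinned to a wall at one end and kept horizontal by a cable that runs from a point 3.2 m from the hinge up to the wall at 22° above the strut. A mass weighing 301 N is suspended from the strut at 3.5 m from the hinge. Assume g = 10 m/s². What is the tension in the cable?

T ≈ 1560 N

Take torques about the hinge: T sin 22° · 3.2 = 45.3×10×1.8 + 301×3.5 = 1868.9 N·m.
So T = 1868.9 / (0.3746 × 3.2) = 1559.1 N.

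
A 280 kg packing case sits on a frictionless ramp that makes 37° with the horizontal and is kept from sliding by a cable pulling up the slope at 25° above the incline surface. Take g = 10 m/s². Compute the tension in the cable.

Take axes along and perpendicular to the incline. Weight components: W sin 37° = 1685 N down-slope, W cos 37° = 2236 N into the surface.
Along incline: T cos 25° = W sin 37° → T = 1859 N.
Perpendicular: N = W cos 37° − T sin 25° = 1450 N.

T ≈ 1860 N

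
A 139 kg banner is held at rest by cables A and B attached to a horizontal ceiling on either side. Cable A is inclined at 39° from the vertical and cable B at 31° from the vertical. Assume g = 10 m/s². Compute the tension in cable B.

T_B ≈ 931 N

Angles from the horizontal: cable A is 90° − 39° = 51°, cable B is 90° − 31° = 59°.
Weight W = 139 × 10 = 1390 N acts straight down.
Horizontal: T_A cos 51° = T_B cos 59°  →  T_A = 0.8184 T_B.
Vertical: T_A sin 51° + T_B sin 59° = 1390.
Substituting the horizontal relation into the vertical equation gives 1.493 T_B = 1390, so T_B = 930.9 N.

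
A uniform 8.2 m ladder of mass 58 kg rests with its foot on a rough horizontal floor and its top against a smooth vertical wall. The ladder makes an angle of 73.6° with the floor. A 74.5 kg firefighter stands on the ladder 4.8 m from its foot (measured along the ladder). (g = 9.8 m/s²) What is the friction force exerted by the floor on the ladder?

Torques about the foot: N_wall · 8.2 sin 73.6° = 58×9.8×4.1 cos 73.6° + 74.5×9.8×4.8 cos 73.6° → N_wall = 209.43 N.
ΣF_x = 0: f_floor = N_wall = 209.43 N.

f ≈ 209 N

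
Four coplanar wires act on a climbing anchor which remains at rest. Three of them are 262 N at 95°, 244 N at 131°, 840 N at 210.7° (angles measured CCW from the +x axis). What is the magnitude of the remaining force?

F ≈ 905 N

Sum the known components: ΣF_x = -905.2 N, ΣF_y = 16.3 N.
For equilibrium the remaining force must supply (−ΣF_x, −ΣF_y) = (905.2, -16.3) N.
Magnitude = √((905.2)² + (-16.3)²) = 905.3 N; direction = atan2(-16.3, 905.2) = 359.0°.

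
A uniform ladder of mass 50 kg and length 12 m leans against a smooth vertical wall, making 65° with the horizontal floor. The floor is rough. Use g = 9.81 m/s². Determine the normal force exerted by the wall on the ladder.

N_wall ≈ 114 N

Torques about the foot: N_wall · 12 sin 65° = 50×9.81×6 cos 65° → N_wall = 114.36 N.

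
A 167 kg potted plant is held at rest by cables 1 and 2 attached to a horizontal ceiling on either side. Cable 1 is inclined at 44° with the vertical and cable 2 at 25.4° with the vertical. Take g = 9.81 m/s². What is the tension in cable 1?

T_1 ≈ 751 N

Angles from the horizontal: cable 1 is 90° − 44° = 46°, cable 2 is 90° − 25.4° = 64.6°.
Weight W = 167 × 9.81 = 1638 N acts straight down.
Horizontal: T_1 cos 46° = T_2 cos 64.6°  →  T_2 = 1.619 T_1.
Vertical: T_1 sin 46° + T_2 sin 64.6° = 1638.
Substituting the horizontal relation into the vertical equation gives 2.182 T_1 = 1638, so T_1 = 750.7 N.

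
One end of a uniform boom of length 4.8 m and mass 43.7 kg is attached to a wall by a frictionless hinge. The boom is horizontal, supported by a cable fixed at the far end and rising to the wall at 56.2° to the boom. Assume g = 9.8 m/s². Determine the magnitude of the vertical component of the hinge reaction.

|H_y| ≈ 214 N

Take torques about the hinge: T sin 56.2° · 4.8 = 43.7×9.8×2.4 = 1027.8 N·m.
So T = 1027.8 / (0.8310 × 4.8) = 257.68 N.
ΣF_y = 0: H_y = (43.7×9.8) − T sin 56.2° = 428.26 − 214.13 = 214.13 N.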